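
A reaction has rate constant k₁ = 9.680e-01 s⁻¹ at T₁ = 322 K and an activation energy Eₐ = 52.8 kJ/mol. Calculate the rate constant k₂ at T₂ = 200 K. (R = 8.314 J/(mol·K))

5.767e-06 s⁻¹

Step 1: Use the two-temperature Arrhenius form: ln(k₂/k₁) = -Eₐ/R × (1/T₂ - 1/T₁)
Step 2: Convert Eₐ to J/mol: 52.8 kJ/mol = 52800 J/mol
Step 3: 1/T₂ - 1/T₁ = 1/200 - 1/322 = 1.894410e-03 K⁻¹
Step 4: ln(k₂/k₁) = -52800/8.314 × 1.894410e-03 = -12.03089
Step 5: k₂ = k₁ × exp(-12.03089) = 9.680e-01 × 5.95732e-06 = 5.767e-06 s⁻¹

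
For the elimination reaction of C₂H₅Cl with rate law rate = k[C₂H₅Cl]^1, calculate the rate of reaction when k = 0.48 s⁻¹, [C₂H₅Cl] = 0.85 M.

0.408 M/s

Step 1: Identify the rate law: rate = k[C₂H₅Cl]^1
Step 2: Substitute values: rate = 0.48 × (0.85)^1
Step 3: Calculate: rate = 0.48 × 0.85 = 0.408 M/s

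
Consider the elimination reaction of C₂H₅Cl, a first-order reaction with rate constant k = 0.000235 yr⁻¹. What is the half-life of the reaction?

2950 yr

Step 1: For a first-order reaction, t₁/₂ = ln(2)/k
Step 2: t₁/₂ = ln(2)/0.000235
Step 3: t₁/₂ = 0.6931/0.000235 = 2950 yr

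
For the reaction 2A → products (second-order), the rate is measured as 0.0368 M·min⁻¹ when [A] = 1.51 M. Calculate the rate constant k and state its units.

0.01614 M⁻¹·min⁻¹

Step 1: rate = k[A]^2, so k = rate / [A]^2.
Step 2: k = 0.0368 / (1.51)^2 = 0.0368 / 2.28.
Step 3: k = 0.01614 M⁻¹·min⁻¹.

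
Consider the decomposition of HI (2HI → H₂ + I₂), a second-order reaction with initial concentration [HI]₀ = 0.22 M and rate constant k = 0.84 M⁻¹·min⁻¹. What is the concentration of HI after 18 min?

0.05085 M

Step 1: For a second-order reaction: 1/[HI] = 1/[HI]₀ + kt
Step 2: 1/[HI] = 1/0.22 + 0.84 × 18
Step 3: 1/[HI] = 4.545 + 15.12 = 19.67
Step 4: [HI] = 1/19.67 = 0.05085 M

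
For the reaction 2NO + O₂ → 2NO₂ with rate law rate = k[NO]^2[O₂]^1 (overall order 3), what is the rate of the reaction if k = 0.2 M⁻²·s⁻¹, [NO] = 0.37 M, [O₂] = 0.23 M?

0.006297 M/s

Step 1: The rate law is rate = k[NO]^2[O₂]^1, overall order = 2+1 = 3
Step 2: Substitute values: rate = 0.2 × (0.37)^2 × (0.23)^1
Step 3: rate = 0.2 × 0.1369 × 0.23 = 0.0062974 M/s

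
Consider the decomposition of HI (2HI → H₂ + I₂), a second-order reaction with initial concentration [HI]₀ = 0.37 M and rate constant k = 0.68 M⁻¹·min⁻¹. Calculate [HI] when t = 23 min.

0.05452 M

Step 1: For a second-order reaction: 1/[HI] = 1/[HI]₀ + kt
Step 2: 1/[HI] = 1/0.37 + 0.68 × 23
Step 3: 1/[HI] = 2.703 + 15.64 = 18.34
Step 4: [HI] = 1/18.34 = 0.05452 M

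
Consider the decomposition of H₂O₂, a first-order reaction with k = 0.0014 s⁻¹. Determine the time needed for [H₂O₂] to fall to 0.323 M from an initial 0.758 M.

609.3 s

Step 1: For first-order: t = ln([H₂O₂]₀/[H₂O₂])/k
Step 2: t = ln(0.758/0.323)/0.0014
Step 3: t = ln(2.347)/0.0014
Step 4: t = 0.853/0.0014 = 609.3 s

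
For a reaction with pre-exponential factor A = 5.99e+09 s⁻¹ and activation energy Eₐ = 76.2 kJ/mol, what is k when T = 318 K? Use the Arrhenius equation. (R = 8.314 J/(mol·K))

1.82e-03 s⁻¹

Step 1: Use the Arrhenius equation: k = A × exp(-Eₐ/RT)
Step 2: Convert Eₐ to J/mol: 76.2 kJ/mol = 76200 J/mol
Step 3: Calculate the exponent: -Eₐ/(RT) = -76200/(8.314 × 318) = -28.82158
Step 4: k = 5.99e+09 × exp(-28.82158)
Step 5: k = 5.99e+09 × 3.04051e-13 = 1.8213e-03 s⁻¹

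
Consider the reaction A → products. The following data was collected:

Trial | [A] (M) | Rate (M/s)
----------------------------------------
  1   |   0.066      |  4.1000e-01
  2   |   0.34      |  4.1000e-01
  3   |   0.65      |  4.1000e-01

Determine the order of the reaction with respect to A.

zeroth order (0)

Step 1: Compare trials - when concentration changes, rate stays constant.
Step 2: rate₂/rate₁ = 4.1000e-01/4.1000e-01 = 1
Step 3: [A]₂/[A]₁ = 0.34/0.066 = 5.152
Step 4: Since rate ratio ≈ (conc ratio)^0, the reaction is zeroth order.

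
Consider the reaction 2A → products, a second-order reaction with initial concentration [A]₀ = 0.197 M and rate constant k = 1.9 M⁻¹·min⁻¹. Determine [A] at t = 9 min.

0.04509 M

Step 1: For a second-order reaction: 1/[A] = 1/[A]₀ + kt
Step 2: 1/[A] = 1/0.197 + 1.9 × 9
Step 3: 1/[A] = 5.076 + 17.1 = 22.18
Step 4: [A] = 1/22.18 = 0.04509 M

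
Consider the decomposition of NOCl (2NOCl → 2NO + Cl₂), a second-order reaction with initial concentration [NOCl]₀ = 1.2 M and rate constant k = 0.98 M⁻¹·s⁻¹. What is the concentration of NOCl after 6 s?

0.149 M

Step 1: For a second-order reaction: 1/[NOCl] = 1/[NOCl]₀ + kt
Step 2: 1/[NOCl] = 1/1.2 + 0.98 × 6
Step 3: 1/[NOCl] = 0.8333 + 5.88 = 6.713
Step 4: [NOCl] = 1/6.713 = 0.149 M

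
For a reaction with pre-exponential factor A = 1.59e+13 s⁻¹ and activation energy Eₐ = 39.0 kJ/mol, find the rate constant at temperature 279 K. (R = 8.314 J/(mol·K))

7.93e+05 s⁻¹

Step 1: Use the Arrhenius equation: k = A × exp(-Eₐ/RT)
Step 2: Convert Eₐ to J/mol: 39.0 kJ/mol = 39000 J/mol
Step 3: Calculate the exponent: -Eₐ/(RT) = -39000/(8.314 × 279) = -16.81320
Step 4: k = 1.59e+13 × exp(-16.81320)
Step 5: k = 1.59e+13 × 4.99022e-08 = 7.9344e+05 s⁻¹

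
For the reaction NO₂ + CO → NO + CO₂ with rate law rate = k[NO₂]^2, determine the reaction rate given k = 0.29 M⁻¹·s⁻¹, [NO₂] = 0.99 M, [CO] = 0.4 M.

0.2842 M/s

Step 1: The rate law is rate = k[NO₂]^2
Step 2: Note that the rate does not depend on [CO] (zero order in CO).
Step 3: rate = 0.29 × (0.99)^2 = 0.284229 M/s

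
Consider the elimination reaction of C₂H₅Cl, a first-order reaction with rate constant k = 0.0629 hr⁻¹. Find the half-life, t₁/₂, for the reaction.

11.02 hr

Step 1: For a first-order reaction, t₁/₂ = ln(2)/k
Step 2: t₁/₂ = ln(2)/0.0629
Step 3: t₁/₂ = 0.6931/0.0629 = 11.02 hr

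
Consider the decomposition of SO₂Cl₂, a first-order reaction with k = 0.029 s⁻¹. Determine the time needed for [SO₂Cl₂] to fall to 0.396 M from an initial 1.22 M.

38.8 s

Step 1: For first-order: t = ln([SO₂Cl₂]₀/[SO₂Cl₂])/k
Step 2: t = ln(1.22/0.396)/0.029
Step 3: t = ln(3.081)/0.029
Step 4: t = 1.125/0.029 = 38.8 s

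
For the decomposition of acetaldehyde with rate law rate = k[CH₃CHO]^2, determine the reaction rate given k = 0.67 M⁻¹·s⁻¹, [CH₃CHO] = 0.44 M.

0.1297 M/s

Step 1: Identify the rate law: rate = k[CH₃CHO]^2
Step 2: Substitute values: rate = 0.67 × (0.44)^2
Step 3: Calculate: rate = 0.67 × 0.1936 = 0.129712 M/s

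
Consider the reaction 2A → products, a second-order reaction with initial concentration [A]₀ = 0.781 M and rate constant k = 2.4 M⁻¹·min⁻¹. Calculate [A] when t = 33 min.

0.01243 M

Step 1: For a second-order reaction: 1/[A] = 1/[A]₀ + kt
Step 2: 1/[A] = 1/0.781 + 2.4 × 33
Step 3: 1/[A] = 1.28 + 79.2 = 80.48
Step 4: [A] = 1/80.48 = 0.01243 M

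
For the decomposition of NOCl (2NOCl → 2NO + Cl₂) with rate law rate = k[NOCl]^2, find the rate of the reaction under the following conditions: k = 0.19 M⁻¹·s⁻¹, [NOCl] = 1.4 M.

0.3724 M/s

Step 1: Identify the rate law: rate = k[NOCl]^2
Step 2: Substitute values: rate = 0.19 × (1.4)^2
Step 3: Calculate: rate = 0.19 × 1.96 = 0.3724 M/s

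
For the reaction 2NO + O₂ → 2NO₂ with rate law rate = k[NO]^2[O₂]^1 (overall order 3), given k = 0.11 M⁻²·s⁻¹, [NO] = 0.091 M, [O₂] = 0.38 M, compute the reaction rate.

0.0003461 M/s

Step 1: The rate law is rate = k[NO]^2[O₂]^1, overall order = 2+1 = 3
Step 2: Substitute values: rate = 0.11 × (0.091)^2 × (0.38)^1
Step 3: rate = 0.11 × 0.008281 × 0.38 = 0.000346146 M/s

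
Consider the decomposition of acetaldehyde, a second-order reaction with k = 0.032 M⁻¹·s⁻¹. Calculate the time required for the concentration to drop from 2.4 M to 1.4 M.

9.301 s

Step 1: For second-order: t = (1/[CH₃CHO] - 1/[CH₃CHO]₀)/k
Step 2: t = (1/1.4 - 1/2.4)/0.032
Step 3: t = (0.7143 - 0.4167)/0.032
Step 4: t = 0.2976/0.032 = 9.301 s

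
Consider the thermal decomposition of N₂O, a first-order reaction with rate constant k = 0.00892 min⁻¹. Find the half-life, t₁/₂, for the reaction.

77.71 min

Step 1: For a first-order reaction, t₁/₂ = ln(2)/k
Step 2: t₁/₂ = ln(2)/0.00892
Step 3: t₁/₂ = 0.6931/0.00892 = 77.71 min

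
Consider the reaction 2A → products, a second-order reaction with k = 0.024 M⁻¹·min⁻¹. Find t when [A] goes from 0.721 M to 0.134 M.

253.2 min

Step 1: For second-order: t = (1/[A] - 1/[A]₀)/k
Step 2: t = (1/0.134 - 1/0.721)/0.024
Step 3: t = (7.463 - 1.387)/0.024
Step 4: t = 6.076/0.024 = 253.2 min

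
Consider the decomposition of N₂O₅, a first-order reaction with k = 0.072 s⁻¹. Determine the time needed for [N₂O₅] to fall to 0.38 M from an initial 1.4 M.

18.11 s

Step 1: For first-order: t = ln([N₂O₅]₀/[N₂O₅])/k
Step 2: t = ln(1.4/0.38)/0.072
Step 3: t = ln(3.684)/0.072
Step 4: t = 1.304/0.072 = 18.11 s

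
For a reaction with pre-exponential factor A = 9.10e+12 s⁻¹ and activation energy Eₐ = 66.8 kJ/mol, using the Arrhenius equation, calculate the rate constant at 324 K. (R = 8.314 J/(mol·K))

1.55e+02 s⁻¹

Step 1: Use the Arrhenius equation: k = A × exp(-Eₐ/RT)
Step 2: Convert Eₐ to J/mol: 66.8 kJ/mol = 66800 J/mol
Step 3: Calculate the exponent: -Eₐ/(RT) = -66800/(8.314 × 324) = -24.79827
Step 4: k = 9.10e+12 × exp(-24.79827)
Step 5: k = 9.10e+12 × 1.69921e-11 = 1.5463e+02 s⁻¹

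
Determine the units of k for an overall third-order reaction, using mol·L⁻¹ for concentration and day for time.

(mol·L⁻¹)⁻²·day⁻¹

Step 1: For overall order n, rate = k × (concentration)^n.
Step 2: Rate has units mol·L⁻¹·day⁻¹; concentration term has units (mol·L⁻¹)^3.
Step 3: k = rate / (concentration)^n, so units of k = (mol·L⁻¹)^(1-3)·day⁻¹ = (mol·L⁻¹)⁻²·day⁻¹.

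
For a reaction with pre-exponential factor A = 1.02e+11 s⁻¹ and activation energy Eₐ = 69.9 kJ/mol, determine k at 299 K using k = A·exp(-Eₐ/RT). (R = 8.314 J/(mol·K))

6.26e-02 s⁻¹

Step 1: Use the Arrhenius equation: k = A × exp(-Eₐ/RT)
Step 2: Convert Eₐ to J/mol: 69.9 kJ/mol = 69900 J/mol
Step 3: Calculate the exponent: -Eₐ/(RT) = -69900/(8.314 × 299) = -28.11875
Step 4: k = 1.02e+11 × exp(-28.11875)
Step 5: k = 1.02e+11 × 6.14019e-13 = 6.2630e-02 s⁻¹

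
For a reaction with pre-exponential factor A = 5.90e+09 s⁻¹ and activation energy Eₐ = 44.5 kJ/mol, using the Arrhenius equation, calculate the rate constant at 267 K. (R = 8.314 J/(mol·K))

1.16e+01 s⁻¹

Step 1: Use the Arrhenius equation: k = A × exp(-Eₐ/RT)
Step 2: Convert Eₐ to J/mol: 44.5 kJ/mol = 44500 J/mol
Step 3: Calculate the exponent: -Eₐ/(RT) = -44500/(8.314 × 267) = -20.04651
Step 4: k = 5.90e+09 × exp(-20.04651)
Step 5: k = 5.90e+09 × 1.96748e-09 = 1.1608e+01 s⁻¹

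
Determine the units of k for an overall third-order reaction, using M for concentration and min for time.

M⁻²·min⁻¹

Step 1: For overall order n, rate = k × (concentration)^n.
Step 2: Rate has units M·min⁻¹; concentration term has units M^3.
Step 3: k = rate / (concentration)^n, so units of k = M^(1-3)·min⁻¹ = M⁻²·min⁻¹.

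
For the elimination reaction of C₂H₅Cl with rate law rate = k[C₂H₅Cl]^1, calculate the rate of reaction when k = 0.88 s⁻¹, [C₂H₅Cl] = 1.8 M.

1.584 M/s

Step 1: Identify the rate law: rate = k[C₂H₅Cl]^1
Step 2: Substitute values: rate = 0.88 × (1.8)^1
Step 3: Calculate: rate = 0.88 × 1.8 = 1.584 M/s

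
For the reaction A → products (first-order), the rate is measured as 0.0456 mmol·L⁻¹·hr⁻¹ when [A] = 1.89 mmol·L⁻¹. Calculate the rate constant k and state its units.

0.02413 hr⁻¹

Step 1: rate = k[A]^1, so k = rate / [A]^1.
Step 2: k = 0.0456 / (1.89)^1 = 0.0456 / 1.89.
Step 3: k = 0.02413 hr⁻¹.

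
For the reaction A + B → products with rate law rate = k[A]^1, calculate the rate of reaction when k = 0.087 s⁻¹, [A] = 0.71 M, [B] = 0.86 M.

0.06177 M/s

Step 1: The rate law is rate = k[A]^1
Step 2: Note that the rate does not depend on [B] (zero order in B).
Step 3: rate = 0.087 × (0.71)^1 = 0.06177 M/s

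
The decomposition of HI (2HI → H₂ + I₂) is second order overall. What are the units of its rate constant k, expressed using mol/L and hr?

(mol/L)⁻¹·hr⁻¹

Step 1: For overall order n, rate = k × (concentration)^n.
Step 2: Rate has units mol/L·hr⁻¹; concentration term has units (mol/L)^2.
Step 3: k = rate / (concentration)^n, so units of k = (mol/L)^(1-2)·hr⁻¹ = (mol/L)⁻¹·hr⁻¹.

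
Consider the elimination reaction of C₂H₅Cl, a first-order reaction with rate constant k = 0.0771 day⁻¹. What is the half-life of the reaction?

8.99 day

Step 1: For a first-order reaction, t₁/₂ = ln(2)/k
Step 2: t₁/₂ = ln(2)/0.0771
Step 3: t₁/₂ = 0.6931/0.0771 = 8.99 day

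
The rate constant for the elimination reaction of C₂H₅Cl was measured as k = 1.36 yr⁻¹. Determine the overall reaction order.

first order (1)

Step 1: The units of k for an nth-order reaction are (concentration)^(1-n)·(time)⁻¹.
Step 2: Here k has units yr⁻¹, so the concentration exponent is 0.
Step 3: 1 - n = 0 ⇒ n = 1. The reaction is first order.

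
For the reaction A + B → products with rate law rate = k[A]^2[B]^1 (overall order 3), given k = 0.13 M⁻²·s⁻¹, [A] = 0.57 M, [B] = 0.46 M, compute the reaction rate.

0.01943 M/s

Step 1: The rate law is rate = k[A]^2[B]^1, overall order = 2+1 = 3
Step 2: Substitute values: rate = 0.13 × (0.57)^2 × (0.46)^1
Step 3: rate = 0.13 × 0.3249 × 0.46 = 0.019429 M/s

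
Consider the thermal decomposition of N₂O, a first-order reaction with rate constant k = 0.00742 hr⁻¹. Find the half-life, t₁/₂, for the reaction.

93.42 hr

Step 1: For a first-order reaction, t₁/₂ = ln(2)/k
Step 2: t₁/₂ = ln(2)/0.00742
Step 3: t₁/₂ = 0.6931/0.00742 = 93.42 hr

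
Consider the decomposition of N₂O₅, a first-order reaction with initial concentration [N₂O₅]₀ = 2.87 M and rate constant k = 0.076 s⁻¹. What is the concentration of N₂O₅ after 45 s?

0.09388 M

Step 1: For a first-order reaction: [N₂O₅] = [N₂O₅]₀ × e^(-kt)
Step 2: [N₂O₅] = 2.87 × e^(-0.076 × 45)
Step 3: [N₂O₅] = 2.87 × e^(-3.42)
Step 4: [N₂O₅] = 2.87 × 0.0327124 = 0.09388 M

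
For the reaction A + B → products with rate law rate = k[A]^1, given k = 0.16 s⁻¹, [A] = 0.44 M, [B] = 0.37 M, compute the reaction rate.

0.0704 M/s

Step 1: The rate law is rate = k[A]^1
Step 2: Note that the rate does not depend on [B] (zero order in B).
Step 3: rate = 0.16 × (0.44)^1 = 0.0704 M/s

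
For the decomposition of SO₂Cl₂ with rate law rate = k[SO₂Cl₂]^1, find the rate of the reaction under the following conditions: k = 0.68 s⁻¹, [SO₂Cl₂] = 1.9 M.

1.292 M/s

Step 1: Identify the rate law: rate = k[SO₂Cl₂]^1
Step 2: Substitute values: rate = 0.68 × (1.9)^1
Step 3: Calculate: rate = 0.68 × 1.9 = 1.292 M/s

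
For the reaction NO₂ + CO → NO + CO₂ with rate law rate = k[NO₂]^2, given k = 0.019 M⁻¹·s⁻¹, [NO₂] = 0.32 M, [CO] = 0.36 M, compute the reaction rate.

0.001946 M/s

Step 1: The rate law is rate = k[NO₂]^2
Step 2: Note that the rate does not depend on [CO] (zero order in CO).
Step 3: rate = 0.019 × (0.32)^2 = 0.0019456 M/s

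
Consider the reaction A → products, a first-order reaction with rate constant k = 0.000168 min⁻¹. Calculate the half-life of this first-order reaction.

4126 min

Step 1: For a first-order reaction, t₁/₂ = ln(2)/k
Step 2: t₁/₂ = ln(2)/0.000168
Step 3: t₁/₂ = 0.6931/0.000168 = 4126 min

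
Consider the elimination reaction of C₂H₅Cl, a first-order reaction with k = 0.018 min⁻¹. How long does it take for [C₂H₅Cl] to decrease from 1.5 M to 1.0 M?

22.53 min

Step 1: For first-order: t = ln([C₂H₅Cl]₀/[C₂H₅Cl])/k
Step 2: t = ln(1.5/1.0)/0.018
Step 3: t = ln(1.5)/0.018
Step 4: t = 0.4055/0.018 = 22.53 min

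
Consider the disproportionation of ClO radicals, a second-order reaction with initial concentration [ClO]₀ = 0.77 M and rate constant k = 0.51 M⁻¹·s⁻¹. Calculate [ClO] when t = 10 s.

0.1563 M

Step 1: For a second-order reaction: 1/[ClO] = 1/[ClO]₀ + kt
Step 2: 1/[ClO] = 1/0.77 + 0.51 × 10
Step 3: 1/[ClO] = 1.299 + 5.1 = 6.399
Step 4: [ClO] = 1/6.399 = 0.1563 M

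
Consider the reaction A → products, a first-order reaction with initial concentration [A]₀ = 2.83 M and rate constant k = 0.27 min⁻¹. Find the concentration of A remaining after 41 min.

4.407e-05 M

Step 1: For a first-order reaction: [A] = [A]₀ × e^(-kt)
Step 2: [A] = 2.83 × e^(-0.27 × 41)
Step 3: [A] = 2.83 × e^(-11.07)
Step 4: [A] = 2.83 × 1.55726e-05 = 4.407e-05 M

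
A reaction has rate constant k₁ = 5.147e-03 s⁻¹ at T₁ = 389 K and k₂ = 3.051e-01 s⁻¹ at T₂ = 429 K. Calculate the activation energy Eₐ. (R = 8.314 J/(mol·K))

141.6 kJ/mol

Step 1: Use the two-temperature Arrhenius form: ln(k₂/k₁) = -Eₐ/R × (1/T₂ - 1/T₁)
Step 2: ln(k₂/k₁) = ln(3.051e-01/5.147e-03) = ln(59.2772) = 4.08223
Step 3: 1/T₂ - 1/T₁ = 1/429 - 1/389 = -2.396918e-04 K⁻¹
Step 4: Eₐ = -R × ln(k₂/k₁) / (1/T₂ - 1/T₁) = -8.314 × 4.08223 / -2.396918e-04
Step 5: Eₐ = 1.4160e+05 J/mol = 141.6 kJ/mol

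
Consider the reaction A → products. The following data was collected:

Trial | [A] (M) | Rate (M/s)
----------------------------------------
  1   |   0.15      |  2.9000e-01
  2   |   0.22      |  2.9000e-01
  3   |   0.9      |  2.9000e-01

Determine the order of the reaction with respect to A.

zeroth order (0)

Step 1: Compare trials - when concentration changes, rate stays constant.
Step 2: rate₂/rate₁ = 2.9000e-01/2.9000e-01 = 1
Step 3: [A]₂/[A]₁ = 0.22/0.15 = 1.467
Step 4: Since rate ratio ≈ (conc ratio)^0, the reaction is zeroth order.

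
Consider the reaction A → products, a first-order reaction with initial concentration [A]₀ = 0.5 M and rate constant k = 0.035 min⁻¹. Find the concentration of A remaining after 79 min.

0.03149 M

Step 1: For a first-order reaction: [A] = [A]₀ × e^(-kt)
Step 2: [A] = 0.5 × e^(-0.035 × 79)
Step 3: [A] = 0.5 × e^(-2.765)
Step 4: [A] = 0.5 × 0.0629761 = 0.03149 M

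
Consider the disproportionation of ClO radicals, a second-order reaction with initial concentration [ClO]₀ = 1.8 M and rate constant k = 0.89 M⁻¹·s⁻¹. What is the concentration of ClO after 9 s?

0.1167 M

Step 1: For a second-order reaction: 1/[ClO] = 1/[ClO]₀ + kt
Step 2: 1/[ClO] = 1/1.8 + 0.89 × 9
Step 3: 1/[ClO] = 0.5556 + 8.01 = 8.566
Step 4: [ClO] = 1/8.566 = 0.1167 M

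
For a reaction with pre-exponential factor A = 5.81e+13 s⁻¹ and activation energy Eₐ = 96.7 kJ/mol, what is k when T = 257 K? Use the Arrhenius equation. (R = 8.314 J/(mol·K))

1.29e-06 s⁻¹

Step 1: Use the Arrhenius equation: k = A × exp(-Eₐ/RT)
Step 2: Convert Eₐ to J/mol: 96.7 kJ/mol = 96700 J/mol
Step 3: Calculate the exponent: -Eₐ/(RT) = -96700/(8.314 × 257) = -45.25675
Step 4: k = 5.81e+13 × exp(-45.25675)
Step 5: k = 5.81e+13 × 2.21433e-20 = 1.2865e-06 s⁻¹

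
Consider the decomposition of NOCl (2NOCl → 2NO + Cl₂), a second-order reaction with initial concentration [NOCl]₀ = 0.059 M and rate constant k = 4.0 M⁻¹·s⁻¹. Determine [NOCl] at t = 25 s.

0.008551 M

Step 1: For a second-order reaction: 1/[NOCl] = 1/[NOCl]₀ + kt
Step 2: 1/[NOCl] = 1/0.059 + 4.0 × 25
Step 3: 1/[NOCl] = 16.95 + 100 = 116.9
Step 4: [NOCl] = 1/116.9 = 0.008551 M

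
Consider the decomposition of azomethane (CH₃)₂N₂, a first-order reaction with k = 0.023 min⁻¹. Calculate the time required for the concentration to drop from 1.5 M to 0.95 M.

19.86 min

Step 1: For first-order: t = ln([azomethane]₀/[azomethane])/k
Step 2: t = ln(1.5/0.95)/0.023
Step 3: t = ln(1.579)/0.023
Step 4: t = 0.4568/0.023 = 19.86 min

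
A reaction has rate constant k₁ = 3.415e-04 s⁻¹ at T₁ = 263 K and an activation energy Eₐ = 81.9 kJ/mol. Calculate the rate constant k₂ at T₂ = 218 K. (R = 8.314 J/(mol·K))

1.498e-07 s⁻¹

Step 1: Use the two-temperature Arrhenius form: ln(k₂/k₁) = -Eₐ/R × (1/T₂ - 1/T₁)
Step 2: Convert Eₐ to J/mol: 81.9 kJ/mol = 81900 J/mol
Step 3: 1/T₂ - 1/T₁ = 1/218 - 1/263 = 7.848746e-04 K⁻¹
Step 4: ln(k₂/k₁) = -81900/8.314 × 7.848746e-04 = -7.73169
Step 5: k₂ = k₁ × exp(-7.73169) = 3.415e-04 × 4.38702e-04 = 1.498e-07 s⁻¹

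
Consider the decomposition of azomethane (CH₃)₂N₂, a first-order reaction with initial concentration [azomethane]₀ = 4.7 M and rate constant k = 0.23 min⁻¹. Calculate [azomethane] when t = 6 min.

1.182 M

Step 1: For a first-order reaction: [azomethane] = [azomethane]₀ × e^(-kt)
Step 2: [azomethane] = 4.7 × e^(-0.23 × 6)
Step 3: [azomethane] = 4.7 × e^(-1.38)
Step 4: [azomethane] = 4.7 × 0.251579 = 1.182 M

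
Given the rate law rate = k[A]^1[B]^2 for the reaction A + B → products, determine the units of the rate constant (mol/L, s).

(mol/L)⁻²·s⁻¹

Step 1: Overall order = 1 + 2 = 3.
Step 2: rate has units mol/L·s⁻¹; [A]^1[B]^2 has units (mol/L)^3.
Step 3: k = rate/([A]^1[B]^2), so units of k = (mol/L)^(1-3)·s⁻¹ = (mol/L)⁻²·s⁻¹.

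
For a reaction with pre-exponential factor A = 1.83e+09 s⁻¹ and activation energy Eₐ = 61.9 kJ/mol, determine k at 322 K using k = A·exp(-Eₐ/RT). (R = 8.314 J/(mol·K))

1.66e-01 s⁻¹

Step 1: Use the Arrhenius equation: k = A × exp(-Eₐ/RT)
Step 2: Convert Eₐ to J/mol: 61.9 kJ/mol = 61900 J/mol
Step 3: Calculate the exponent: -Eₐ/(RT) = -61900/(8.314 × 322) = -23.12197
Step 4: k = 1.83e+09 × exp(-23.12197)
Step 5: k = 1.83e+09 × 9.08356e-11 = 1.6623e-01 s⁻¹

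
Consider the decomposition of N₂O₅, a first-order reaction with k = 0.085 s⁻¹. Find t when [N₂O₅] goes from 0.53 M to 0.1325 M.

16.31 s

Step 1: For first-order: t = ln([N₂O₅]₀/[N₂O₅])/k
Step 2: t = ln(0.53/0.1325)/0.085
Step 3: t = ln(4)/0.085
Step 4: t = 1.386/0.085 = 16.31 s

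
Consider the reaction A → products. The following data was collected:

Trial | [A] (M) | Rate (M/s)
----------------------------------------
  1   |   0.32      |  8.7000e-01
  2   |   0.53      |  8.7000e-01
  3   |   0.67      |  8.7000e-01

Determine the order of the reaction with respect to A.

zeroth order (0)

Step 1: Compare trials - when concentration changes, rate stays constant.
Step 2: rate₂/rate₁ = 8.7000e-01/8.7000e-01 = 1
Step 3: [A]₂/[A]₁ = 0.53/0.32 = 1.656
Step 4: Since rate ratio ≈ (conc ratio)^0, the reaction is zeroth order.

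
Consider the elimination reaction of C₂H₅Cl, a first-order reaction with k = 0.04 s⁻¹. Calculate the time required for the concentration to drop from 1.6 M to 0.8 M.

17.33 s

Step 1: For first-order: t = ln([C₂H₅Cl]₀/[C₂H₅Cl])/k
Step 2: t = ln(1.6/0.8)/0.04
Step 3: t = ln(2)/0.04
Step 4: t = 0.6931/0.04 = 17.33 s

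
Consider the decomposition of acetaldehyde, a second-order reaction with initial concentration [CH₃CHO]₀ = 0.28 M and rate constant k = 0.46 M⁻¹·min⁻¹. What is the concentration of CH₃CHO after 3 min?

0.202 M

Step 1: For a second-order reaction: 1/[CH₃CHO] = 1/[CH₃CHO]₀ + kt
Step 2: 1/[CH₃CHO] = 1/0.28 + 0.46 × 3
Step 3: 1/[CH₃CHO] = 3.571 + 1.38 = 4.951
Step 4: [CH₃CHO] = 1/4.951 = 0.202 M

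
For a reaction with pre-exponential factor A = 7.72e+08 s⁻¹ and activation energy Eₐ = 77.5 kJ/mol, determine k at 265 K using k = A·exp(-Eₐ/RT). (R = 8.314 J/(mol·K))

4.08e-07 s⁻¹

Step 1: Use the Arrhenius equation: k = A × exp(-Eₐ/RT)
Step 2: Convert Eₐ to J/mol: 77.5 kJ/mol = 77500 J/mol
Step 3: Calculate the exponent: -Eₐ/(RT) = -77500/(8.314 × 265) = -35.17595
Step 4: k = 7.72e+08 × exp(-35.17595)
Step 5: k = 7.72e+08 × 5.28785e-16 = 4.0822e-07 s⁻¹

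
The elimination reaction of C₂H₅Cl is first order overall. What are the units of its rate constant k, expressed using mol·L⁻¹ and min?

min⁻¹

Step 1: For overall order n, rate = k × (concentration)^n.
Step 2: Rate has units mol·L⁻¹·min⁻¹; concentration term has units (mol·L⁻¹)^1.
Step 3: k = rate / (concentration)^n, so units of k = (mol·L⁻¹)^(1-1)·min⁻¹ = min⁻¹.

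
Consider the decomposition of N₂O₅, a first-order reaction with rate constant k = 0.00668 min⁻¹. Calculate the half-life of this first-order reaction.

103.8 min

Step 1: For a first-order reaction, t₁/₂ = ln(2)/k
Step 2: t₁/₂ = ln(2)/0.00668
Step 3: t₁/₂ = 0.6931/0.00668 = 103.8 min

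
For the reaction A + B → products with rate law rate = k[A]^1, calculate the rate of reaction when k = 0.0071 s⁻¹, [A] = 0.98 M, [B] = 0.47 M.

0.006958 M/s

Step 1: The rate law is rate = k[A]^1
Step 2: Note that the rate does not depend on [B] (zero order in B).
Step 3: rate = 0.0071 × (0.98)^1 = 0.006958 M/s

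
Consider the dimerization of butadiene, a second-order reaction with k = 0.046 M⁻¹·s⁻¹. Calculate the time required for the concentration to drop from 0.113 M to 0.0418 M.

327.7 s

Step 1: For second-order: t = (1/[C₄H₆] - 1/[C₄H₆]₀)/k
Step 2: t = (1/0.0418 - 1/0.113)/0.046
Step 3: t = (23.92 - 8.85)/0.046
Step 4: t = 15.07/0.046 = 327.7 s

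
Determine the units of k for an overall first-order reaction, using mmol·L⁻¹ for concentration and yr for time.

yr⁻¹

Step 1: For overall order n, rate = k × (concentration)^n.
Step 2: Rate has units mmol·L⁻¹·yr⁻¹; concentration term has units (mmol·L⁻¹)^1.
Step 3: k = rate / (concentration)^n, so units of k = (mmol·L⁻¹)^(1-1)·yr⁻¹ = yr⁻¹.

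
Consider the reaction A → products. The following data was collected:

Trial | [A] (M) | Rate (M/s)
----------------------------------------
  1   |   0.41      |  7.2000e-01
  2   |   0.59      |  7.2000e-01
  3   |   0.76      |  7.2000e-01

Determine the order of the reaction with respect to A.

zeroth order (0)

Step 1: Compare trials - when concentration changes, rate stays constant.
Step 2: rate₂/rate₁ = 7.2000e-01/7.2000e-01 = 1
Step 3: [A]₂/[A]₁ = 0.59/0.41 = 1.439
Step 4: Since rate ratio ≈ (conc ratio)^0, the reaction is zeroth order.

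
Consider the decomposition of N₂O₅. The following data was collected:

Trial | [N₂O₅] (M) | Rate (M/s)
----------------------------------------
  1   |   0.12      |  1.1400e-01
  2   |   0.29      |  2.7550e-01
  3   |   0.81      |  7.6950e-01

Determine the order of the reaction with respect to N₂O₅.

first order (1)

Step 1: Compare trials to find order n where rate₂/rate₁ = ([N₂O₅]₂/[N₂O₅]₁)^n
Step 2: rate₂/rate₁ = 2.7550e-01/1.1400e-01 = 2.417
Step 3: [N₂O₅]₂/[N₂O₅]₁ = 0.29/0.12 = 2.417
Step 4: n = ln(2.417)/ln(2.417) = 1.00 ≈ 1
Step 5: The reaction is first order in N₂O₅.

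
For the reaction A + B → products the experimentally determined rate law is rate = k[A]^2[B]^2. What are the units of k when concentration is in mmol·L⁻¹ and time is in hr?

(mmol·L⁻¹)⁻³·hr⁻¹

Step 1: Overall order = 2 + 2 = 4.
Step 2: rate has units mmol·L⁻¹·hr⁻¹; [A]^2[B]^2 has units (mmol·L⁻¹)^4.
Step 3: k = rate/([A]^2[B]^2), so units of k = (mmol·L⁻¹)^(1-4)·hr⁻¹ = (mmol·L⁻¹)⁻³·hr⁻¹.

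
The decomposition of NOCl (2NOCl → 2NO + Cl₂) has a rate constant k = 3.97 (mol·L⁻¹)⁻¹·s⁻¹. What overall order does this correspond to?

second order (2)

Step 1: The units of k for an nth-order reaction are (concentration)^(1-n)·(time)⁻¹.
Step 2: Here k has units (mol·L⁻¹)⁻¹·s⁻¹, so the concentration exponent is -1.
Step 3: 1 - n = -1 ⇒ n = 2. The reaction is second order.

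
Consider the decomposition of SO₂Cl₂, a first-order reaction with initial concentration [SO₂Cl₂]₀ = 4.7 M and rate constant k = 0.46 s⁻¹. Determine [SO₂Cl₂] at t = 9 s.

0.07484 M

Step 1: For a first-order reaction: [SO₂Cl₂] = [SO₂Cl₂]₀ × e^(-kt)
Step 2: [SO₂Cl₂] = 4.7 × e^(-0.46 × 9)
Step 3: [SO₂Cl₂] = 4.7 × e^(-4.14)
Step 4: [SO₂Cl₂] = 4.7 × 0.0159229 = 0.07484 M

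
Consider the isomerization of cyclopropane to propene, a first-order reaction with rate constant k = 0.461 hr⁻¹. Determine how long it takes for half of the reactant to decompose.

1.504 hr

Step 1: For a first-order reaction, t₁/₂ = ln(2)/k
Step 2: t₁/₂ = ln(2)/0.461
Step 3: t₁/₂ = 0.6931/0.461 = 1.504 hr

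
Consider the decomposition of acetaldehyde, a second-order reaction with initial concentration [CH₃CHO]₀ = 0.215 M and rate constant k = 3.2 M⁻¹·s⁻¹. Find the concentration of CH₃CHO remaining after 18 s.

0.01606 M

Step 1: For a second-order reaction: 1/[CH₃CHO] = 1/[CH₃CHO]₀ + kt
Step 2: 1/[CH₃CHO] = 1/0.215 + 3.2 × 18
Step 3: 1/[CH₃CHO] = 4.651 + 57.6 = 62.25
Step 4: [CH₃CHO] = 1/62.25 = 0.01606 M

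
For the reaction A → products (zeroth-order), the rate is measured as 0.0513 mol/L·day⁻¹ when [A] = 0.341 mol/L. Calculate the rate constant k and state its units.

0.0513 mol/L·day⁻¹

Step 1: For a zeroth-order reaction, rate = k (independent of concentration).
Step 2: k = rate = 0.0513 mol/L·day⁻¹.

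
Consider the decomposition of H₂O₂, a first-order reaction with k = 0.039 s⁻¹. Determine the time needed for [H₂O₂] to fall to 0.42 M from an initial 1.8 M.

37.32 s

Step 1: For first-order: t = ln([H₂O₂]₀/[H₂O₂])/k
Step 2: t = ln(1.8/0.42)/0.039
Step 3: t = ln(4.286)/0.039
Step 4: t = 1.455/0.039 = 37.32 s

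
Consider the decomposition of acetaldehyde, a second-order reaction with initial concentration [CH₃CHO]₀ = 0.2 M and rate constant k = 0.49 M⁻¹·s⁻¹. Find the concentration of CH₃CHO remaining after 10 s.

0.101 M

Step 1: For a second-order reaction: 1/[CH₃CHO] = 1/[CH₃CHO]₀ + kt
Step 2: 1/[CH₃CHO] = 1/0.2 + 0.49 × 10
Step 3: 1/[CH₃CHO] = 5 + 4.9 = 9.9
Step 4: [CH₃CHO] = 1/9.9 = 0.101 M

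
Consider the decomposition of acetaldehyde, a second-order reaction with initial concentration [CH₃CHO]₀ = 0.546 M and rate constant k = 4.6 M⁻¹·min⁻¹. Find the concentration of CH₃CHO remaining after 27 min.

0.007935 M

Step 1: For a second-order reaction: 1/[CH₃CHO] = 1/[CH₃CHO]₀ + kt
Step 2: 1/[CH₃CHO] = 1/0.546 + 4.6 × 27
Step 3: 1/[CH₃CHO] = 1.832 + 124.2 = 126
Step 4: [CH₃CHO] = 1/126 = 0.007935 M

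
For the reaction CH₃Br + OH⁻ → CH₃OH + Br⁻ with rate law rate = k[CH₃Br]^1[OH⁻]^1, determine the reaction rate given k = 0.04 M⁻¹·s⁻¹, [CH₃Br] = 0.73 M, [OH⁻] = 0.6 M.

0.01752 M/s

Step 1: The rate law is rate = k[CH₃Br]^1[OH⁻]^1
Step 2: Substitute: rate = 0.04 × (0.73)^1 × (0.6)^1
Step 3: rate = 0.04 × 0.73 × 0.6 = 0.01752 M/s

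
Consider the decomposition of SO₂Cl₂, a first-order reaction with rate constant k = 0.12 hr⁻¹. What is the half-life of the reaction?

5.776 hr

Step 1: For a first-order reaction, t₁/₂ = ln(2)/k
Step 2: t₁/₂ = ln(2)/0.12
Step 3: t₁/₂ = 0.6931/0.12 = 5.776 hr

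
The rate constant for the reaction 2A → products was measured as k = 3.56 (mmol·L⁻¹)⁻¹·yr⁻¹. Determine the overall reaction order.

second order (2)

Step 1: The units of k for an nth-order reaction are (concentration)^(1-n)·(time)⁻¹.
Step 2: Here k has units (mmol·L⁻¹)⁻¹·yr⁻¹, so the concentration exponent is -1.
Step 3: 1 - n = -1 ⇒ n = 2. The reaction is second order.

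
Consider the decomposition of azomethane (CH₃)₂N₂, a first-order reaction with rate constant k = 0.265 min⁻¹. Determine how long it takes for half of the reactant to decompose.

2.616 min

Step 1: For a first-order reaction, t₁/₂ = ln(2)/k
Step 2: t₁/₂ = ln(2)/0.265
Step 3: t₁/₂ = 0.6931/0.265 = 2.616 min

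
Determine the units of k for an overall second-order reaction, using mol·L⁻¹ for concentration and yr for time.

(mol·L⁻¹)⁻¹·yr⁻¹

Step 1: For overall order n, rate = k × (concentration)^n.
Step 2: Rate has units mol·L⁻¹·yr⁻¹; concentration term has units (mol·L⁻¹)^2.
Step 3: k = rate / (concentration)^n, so units of k = (mol·L⁻¹)^(1-2)·yr⁻¹ = (mol·L⁻¹)⁻¹·yr⁻¹.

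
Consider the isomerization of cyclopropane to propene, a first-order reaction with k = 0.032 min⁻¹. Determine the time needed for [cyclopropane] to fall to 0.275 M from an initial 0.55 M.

21.66 min

Step 1: For first-order: t = ln([cyclopropane]₀/[cyclopropane])/k
Step 2: t = ln(0.55/0.275)/0.032
Step 3: t = ln(2)/0.032
Step 4: t = 0.6931/0.032 = 21.66 min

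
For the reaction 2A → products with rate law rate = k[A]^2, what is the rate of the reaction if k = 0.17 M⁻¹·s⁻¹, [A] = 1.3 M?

0.2873 M/s

Step 1: Identify the rate law: rate = k[A]^2
Step 2: Substitute values: rate = 0.17 × (1.3)^2
Step 3: Calculate: rate = 0.17 × 1.69 = 0.2873 M/s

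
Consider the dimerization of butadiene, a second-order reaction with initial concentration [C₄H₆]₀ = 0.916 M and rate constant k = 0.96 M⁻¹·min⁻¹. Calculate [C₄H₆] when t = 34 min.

0.02965 M

Step 1: For a second-order reaction: 1/[C₄H₆] = 1/[C₄H₆]₀ + kt
Step 2: 1/[C₄H₆] = 1/0.916 + 0.96 × 34
Step 3: 1/[C₄H₆] = 1.092 + 32.64 = 33.73
Step 4: [C₄H₆] = 1/33.73 = 0.02965 M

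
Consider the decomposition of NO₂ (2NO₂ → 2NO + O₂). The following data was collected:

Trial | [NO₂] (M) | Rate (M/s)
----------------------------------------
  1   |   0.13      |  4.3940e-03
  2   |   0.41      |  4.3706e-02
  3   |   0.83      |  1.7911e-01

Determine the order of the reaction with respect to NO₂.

second order (2)

Step 1: Compare trials to find order n where rate₂/rate₁ = ([NO₂]₂/[NO₂]₁)^n
Step 2: rate₂/rate₁ = 4.3706e-02/4.3940e-03 = 9.947
Step 3: [NO₂]₂/[NO₂]₁ = 0.41/0.13 = 3.154
Step 4: n = ln(9.947)/ln(3.154) = 2.00 ≈ 2
Step 5: The reaction is second order in NO₂.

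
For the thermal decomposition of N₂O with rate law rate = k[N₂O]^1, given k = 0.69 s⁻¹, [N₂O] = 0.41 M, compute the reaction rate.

0.2829 M/s

Step 1: Identify the rate law: rate = k[N₂O]^1
Step 2: Substitute values: rate = 0.69 × (0.41)^1
Step 3: Calculate: rate = 0.69 × 0.41 = 0.2829 M/s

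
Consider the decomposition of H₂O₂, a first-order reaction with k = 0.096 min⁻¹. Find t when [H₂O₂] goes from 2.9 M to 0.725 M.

14.44 min

Step 1: For first-order: t = ln([H₂O₂]₀/[H₂O₂])/k
Step 2: t = ln(2.9/0.725)/0.096
Step 3: t = ln(4)/0.096
Step 4: t = 1.386/0.096 = 14.44 min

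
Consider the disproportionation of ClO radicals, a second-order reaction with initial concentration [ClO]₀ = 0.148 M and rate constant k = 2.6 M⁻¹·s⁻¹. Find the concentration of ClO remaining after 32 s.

0.01112 M

Step 1: For a second-order reaction: 1/[ClO] = 1/[ClO]₀ + kt
Step 2: 1/[ClO] = 1/0.148 + 2.6 × 32
Step 3: 1/[ClO] = 6.757 + 83.2 = 89.96
Step 4: [ClO] = 1/89.96 = 0.01112 M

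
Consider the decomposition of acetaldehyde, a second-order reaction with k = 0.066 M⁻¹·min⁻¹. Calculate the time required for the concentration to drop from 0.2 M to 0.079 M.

116 min

Step 1: For second-order: t = (1/[CH₃CHO] - 1/[CH₃CHO]₀)/k
Step 2: t = (1/0.079 - 1/0.2)/0.066
Step 3: t = (12.66 - 5)/0.066
Step 4: t = 7.658/0.066 = 116 min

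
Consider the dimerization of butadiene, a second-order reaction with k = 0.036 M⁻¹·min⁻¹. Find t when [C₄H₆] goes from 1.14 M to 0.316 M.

63.54 min

Step 1: For second-order: t = (1/[C₄H₆] - 1/[C₄H₆]₀)/k
Step 2: t = (1/0.316 - 1/1.14)/0.036
Step 3: t = (3.165 - 0.8772)/0.036
Step 4: t = 2.287/0.036 = 63.54 min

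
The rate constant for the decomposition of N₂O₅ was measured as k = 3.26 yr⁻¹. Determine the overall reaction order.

first order (1)

Step 1: The units of k for an nth-order reaction are (concentration)^(1-n)·(time)⁻¹.
Step 2: Here k has units yr⁻¹, so the concentration exponent is 0.
Step 3: 1 - n = 0 ⇒ n = 1. The reaction is first order.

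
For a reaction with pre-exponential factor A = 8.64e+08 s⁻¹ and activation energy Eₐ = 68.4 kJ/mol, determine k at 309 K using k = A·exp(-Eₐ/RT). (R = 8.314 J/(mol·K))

2.36e-03 s⁻¹

Step 1: Use the Arrhenius equation: k = A × exp(-Eₐ/RT)
Step 2: Convert Eₐ to J/mol: 68.4 kJ/mol = 68400 J/mol
Step 3: Calculate the exponent: -Eₐ/(RT) = -68400/(8.314 × 309) = -26.62488
Step 4: k = 8.64e+08 × exp(-26.62488)
Step 5: k = 8.64e+08 × 2.73503e-12 = 2.3631e-03 s⁻¹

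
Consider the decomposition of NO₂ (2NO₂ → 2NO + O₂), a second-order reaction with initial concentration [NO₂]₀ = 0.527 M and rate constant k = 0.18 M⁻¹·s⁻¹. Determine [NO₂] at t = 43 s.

0.1038 M

Step 1: For a second-order reaction: 1/[NO₂] = 1/[NO₂]₀ + kt
Step 2: 1/[NO₂] = 1/0.527 + 0.18 × 43
Step 3: 1/[NO₂] = 1.898 + 7.74 = 9.638
Step 4: [NO₂] = 1/9.638 = 0.1038 M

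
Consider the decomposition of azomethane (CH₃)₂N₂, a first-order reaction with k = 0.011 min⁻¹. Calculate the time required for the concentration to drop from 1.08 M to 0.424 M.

85 min

Step 1: For first-order: t = ln([azomethane]₀/[azomethane])/k
Step 2: t = ln(1.08/0.424)/0.011
Step 3: t = ln(2.547)/0.011
Step 4: t = 0.935/0.011 = 85 min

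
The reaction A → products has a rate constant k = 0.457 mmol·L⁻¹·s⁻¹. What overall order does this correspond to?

zeroth order (0)

Step 1: The units of k for an nth-order reaction are (concentration)^(1-n)·(time)⁻¹.
Step 2: Here k has units mmol·L⁻¹·s⁻¹, so the concentration exponent is 1.
Step 3: 1 - n = 1 ⇒ n = 0. The reaction is zeroth order.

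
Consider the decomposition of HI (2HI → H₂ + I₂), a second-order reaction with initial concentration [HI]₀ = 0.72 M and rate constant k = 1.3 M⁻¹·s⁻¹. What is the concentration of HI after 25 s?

0.02951 M

Step 1: For a second-order reaction: 1/[HI] = 1/[HI]₀ + kt
Step 2: 1/[HI] = 1/0.72 + 1.3 × 25
Step 3: 1/[HI] = 1.389 + 32.5 = 33.89
Step 4: [HI] = 1/33.89 = 0.02951 M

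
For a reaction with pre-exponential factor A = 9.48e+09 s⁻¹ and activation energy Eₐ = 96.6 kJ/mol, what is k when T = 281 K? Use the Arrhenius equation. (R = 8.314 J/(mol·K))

1.05e-08 s⁻¹

Step 1: Use the Arrhenius equation: k = A × exp(-Eₐ/RT)
Step 2: Convert Eₐ to J/mol: 96.6 kJ/mol = 96600 J/mol
Step 3: Calculate the exponent: -Eₐ/(RT) = -96600/(8.314 × 281) = -41.34860
Step 4: k = 9.48e+09 × exp(-41.34860)
Step 5: k = 9.48e+09 × 1.10289e-18 = 1.0455e-08 s⁻¹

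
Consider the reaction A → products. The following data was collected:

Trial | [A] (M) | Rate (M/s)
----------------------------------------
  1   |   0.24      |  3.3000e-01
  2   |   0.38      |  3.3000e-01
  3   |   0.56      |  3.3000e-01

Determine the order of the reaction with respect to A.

zeroth order (0)

Step 1: Compare trials - when concentration changes, rate stays constant.
Step 2: rate₂/rate₁ = 3.3000e-01/3.3000e-01 = 1
Step 3: [A]₂/[A]₁ = 0.38/0.24 = 1.583
Step 4: Since rate ratio ≈ (conc ratio)^0, the reaction is zeroth order.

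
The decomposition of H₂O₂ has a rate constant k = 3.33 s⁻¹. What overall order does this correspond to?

first order (1)

Step 1: The units of k for an nth-order reaction are (concentration)^(1-n)·(time)⁻¹.
Step 2: Here k has units s⁻¹, so the concentration exponent is 0.
Step 3: 1 - n = 0 ⇒ n = 1. The reaction is first order.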